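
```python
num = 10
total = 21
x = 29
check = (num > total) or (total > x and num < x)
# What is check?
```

Answer: False

Derivation:
Trace (tracking check):
num = 10  # -> num = 10
total = 21  # -> total = 21
x = 29  # -> x = 29
check = num > total or (total > x and num < x)  # -> check = False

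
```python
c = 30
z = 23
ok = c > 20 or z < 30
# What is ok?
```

Trace (tracking ok):
c = 30  # -> c = 30
z = 23  # -> z = 23
ok = c > 20 or z < 30  # -> ok = True

Answer: True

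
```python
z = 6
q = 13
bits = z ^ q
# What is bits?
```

Trace (tracking bits):
z = 6  # -> z = 6
q = 13  # -> q = 13
bits = z ^ q  # -> bits = 11

Answer: 11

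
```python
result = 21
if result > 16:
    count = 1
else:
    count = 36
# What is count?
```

Trace (tracking count):
result = 21  # -> result = 21
if result > 16:  # condition is True
    count = 1  # -> count = 1

Answer: 1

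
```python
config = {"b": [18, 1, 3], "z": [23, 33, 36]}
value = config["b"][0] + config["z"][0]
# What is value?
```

Answer: 41

Derivation:
Trace (tracking value):
config = {'b': [18, 1, 3], 'z': [23, 33, 36]}  # -> config = {'b': [18, 1, 3], 'z': [23, 33, 36]}
value = config['b'][0] + config['z'][0]  # -> value = 41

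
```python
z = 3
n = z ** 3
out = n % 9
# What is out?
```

Trace (tracking out):
z = 3  # -> z = 3
n = z ** 3  # -> n = 27
out = n % 9  # -> out = 0

Answer: 0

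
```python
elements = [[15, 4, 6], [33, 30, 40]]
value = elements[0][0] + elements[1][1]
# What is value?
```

Trace (tracking value):
elements = [[15, 4, 6], [33, 30, 40]]  # -> elements = [[15, 4, 6], [33, 30, 40]]
value = elements[0][0] + elements[1][1]  # -> value = 45

Answer: 45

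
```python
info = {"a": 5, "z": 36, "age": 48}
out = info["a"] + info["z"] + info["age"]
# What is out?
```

Answer: 89

Derivation:
Trace (tracking out):
info = {'a': 5, 'z': 36, 'age': 48}  # -> info = {'a': 5, 'z': 36, 'age': 48}
out = info['a'] + info['z'] + info['age']  # -> out = 89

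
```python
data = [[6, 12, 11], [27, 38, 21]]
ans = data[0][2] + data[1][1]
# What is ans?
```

Trace (tracking ans):
data = [[6, 12, 11], [27, 38, 21]]  # -> data = [[6, 12, 11], [27, 38, 21]]
ans = data[0][2] + data[1][1]  # -> ans = 49

Answer: 49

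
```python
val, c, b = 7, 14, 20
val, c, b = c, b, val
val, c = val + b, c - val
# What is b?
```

Trace (tracking b):
val, c, b = (7, 14, 20)  # -> val = 7, c = 14, b = 20
val, c, b = (c, b, val)  # -> val = 14, c = 20, b = 7
val, c = (val + b, c - val)  # -> val = 21, c = 6

Answer: 7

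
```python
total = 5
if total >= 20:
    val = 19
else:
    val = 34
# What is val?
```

Trace (tracking val):
total = 5  # -> total = 5
if total >= 20:  # condition is False
else:
    val = 34  # -> val = 34

Answer: 34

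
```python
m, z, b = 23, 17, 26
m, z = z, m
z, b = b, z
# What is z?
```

Answer: 26

Derivation:
Trace (tracking z):
m, z, b = (23, 17, 26)  # -> m = 23, z = 17, b = 26
m, z = (z, m)  # -> m = 17, z = 23
z, b = (b, z)  # -> z = 26, b = 23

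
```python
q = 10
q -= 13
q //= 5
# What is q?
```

Answer: -1

Derivation:
Trace (tracking q):
q = 10  # -> q = 10
q -= 13  # -> q = -3
q //= 5  # -> q = -1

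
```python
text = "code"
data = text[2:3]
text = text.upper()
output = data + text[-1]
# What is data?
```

Trace (tracking data):
text = 'code'  # -> text = 'code'
data = text[2:3]  # -> data = 'd'
text = text.upper()  # -> text = 'CODE'
output = data + text[-1]  # -> output = 'dE'

Answer: 'd'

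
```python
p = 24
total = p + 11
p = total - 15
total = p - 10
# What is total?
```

Trace (tracking total):
p = 24  # -> p = 24
total = p + 11  # -> total = 35
p = total - 15  # -> p = 20
total = p - 10  # -> total = 10

Answer: 10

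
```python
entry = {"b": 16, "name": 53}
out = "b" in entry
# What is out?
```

Answer: True

Derivation:
Trace (tracking out):
entry = {'b': 16, 'name': 53}  # -> entry = {'b': 16, 'name': 53}
out = 'b' in entry  # -> out = True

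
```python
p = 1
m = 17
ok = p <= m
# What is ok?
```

Trace (tracking ok):
p = 1  # -> p = 1
m = 17  # -> m = 17
ok = p <= m  # -> ok = True

Answer: True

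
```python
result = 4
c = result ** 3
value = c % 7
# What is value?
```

Answer: 1

Derivation:
Trace (tracking value):
result = 4  # -> result = 4
c = result ** 3  # -> c = 64
value = c % 7  # -> value = 1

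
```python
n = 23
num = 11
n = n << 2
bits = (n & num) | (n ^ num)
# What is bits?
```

Trace (tracking bits):
n = 23  # -> n = 23
num = 11  # -> num = 11
n = n << 2  # -> n = 92
bits = n & num | n ^ num  # -> bits = 95

Answer: 95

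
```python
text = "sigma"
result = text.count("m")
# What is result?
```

Answer: 1

Derivation:
Trace (tracking result):
text = 'sigma'  # -> text = 'sigma'
result = text.count('m')  # -> result = 1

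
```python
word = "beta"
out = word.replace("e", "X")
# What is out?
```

Trace (tracking out):
word = 'beta'  # -> word = 'beta'
out = word.replace('e', 'X')  # -> out = 'bXta'

Answer: 'bXta'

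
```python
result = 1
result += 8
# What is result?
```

Answer: 9

Derivation:
Trace (tracking result):
result = 1  # -> result = 1
result += 8  # -> result = 9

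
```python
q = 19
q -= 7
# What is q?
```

Trace (tracking q):
q = 19  # -> q = 19
q -= 7  # -> q = 12

Answer: 12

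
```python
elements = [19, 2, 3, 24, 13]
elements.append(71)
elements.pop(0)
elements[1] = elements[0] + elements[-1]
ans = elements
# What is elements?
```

Answer: [2, 73, 24, 13, 71]

Derivation:
Trace (tracking elements):
elements = [19, 2, 3, 24, 13]  # -> elements = [19, 2, 3, 24, 13]
elements.append(71)  # -> elements = [19, 2, 3, 24, 13, 71]
elements.pop(0)  # -> elements = [2, 3, 24, 13, 71]
elements[1] = elements[0] + elements[-1]  # -> elements = [2, 73, 24, 13, 71]
ans = elements  # -> ans = [2, 73, 24, 13, 71]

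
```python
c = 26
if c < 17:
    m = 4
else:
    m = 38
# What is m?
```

Answer: 38

Derivation:
Trace (tracking m):
c = 26  # -> c = 26
if c < 17:  # condition is False
else:
    m = 38  # -> m = 38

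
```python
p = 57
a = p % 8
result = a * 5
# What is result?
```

Trace (tracking result):
p = 57  # -> p = 57
a = p % 8  # -> a = 1
result = a * 5  # -> result = 5

Answer: 5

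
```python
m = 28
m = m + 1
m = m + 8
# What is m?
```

Answer: 37

Derivation:
Trace (tracking m):
m = 28  # -> m = 28
m = m + 1  # -> m = 29
m = m + 8  # -> m = 37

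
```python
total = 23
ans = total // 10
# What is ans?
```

Answer: 2

Derivation:
Trace (tracking ans):
total = 23  # -> total = 23
ans = total // 10  # -> ans = 2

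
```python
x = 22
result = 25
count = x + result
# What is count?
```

Answer: 47

Derivation:
Trace (tracking count):
x = 22  # -> x = 22
result = 25  # -> result = 25
count = x + result  # -> count = 47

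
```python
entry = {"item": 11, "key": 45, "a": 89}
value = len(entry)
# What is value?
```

Answer: 3

Derivation:
Trace (tracking value):
entry = {'item': 11, 'key': 45, 'a': 89}  # -> entry = {'item': 11, 'key': 45, 'a': 89}
value = len(entry)  # -> value = 3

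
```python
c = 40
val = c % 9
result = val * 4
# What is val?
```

Trace (tracking val):
c = 40  # -> c = 40
val = c % 9  # -> val = 4
result = val * 4  # -> result = 16

Answer: 4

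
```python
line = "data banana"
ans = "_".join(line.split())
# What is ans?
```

Answer: 'data_banana'

Derivation:
Trace (tracking ans):
line = 'data banana'  # -> line = 'data banana'
ans = '_'.join(line.split())  # -> ans = 'data_banana'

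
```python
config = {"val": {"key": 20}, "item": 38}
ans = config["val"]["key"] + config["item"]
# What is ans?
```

Trace (tracking ans):
config = {'val': {'key': 20}, 'item': 38}  # -> config = {'val': {'key': 20}, 'item': 38}
ans = config['val']['key'] + config['item']  # -> ans = 58

Answer: 58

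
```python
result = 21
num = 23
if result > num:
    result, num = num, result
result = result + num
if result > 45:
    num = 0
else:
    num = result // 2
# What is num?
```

Trace (tracking num):
result = 21  # -> result = 21
num = 23  # -> num = 23
if result > num:  # condition is False
result = result + num  # -> result = 44
if result > 45:  # condition is False
else:
    num = result // 2  # -> num = 22

Answer: 22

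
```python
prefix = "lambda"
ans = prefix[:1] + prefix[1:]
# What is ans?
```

Trace (tracking ans):
prefix = 'lambda'  # -> prefix = 'lambda'
ans = prefix[:1] + prefix[1:]  # -> ans = 'lambda'

Answer: 'lambda'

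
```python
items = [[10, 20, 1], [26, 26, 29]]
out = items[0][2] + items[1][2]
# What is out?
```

Answer: 30

Derivation:
Trace (tracking out):
items = [[10, 20, 1], [26, 26, 29]]  # -> items = [[10, 20, 1], [26, 26, 29]]
out = items[0][2] + items[1][2]  # -> out = 30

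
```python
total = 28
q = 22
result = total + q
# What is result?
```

Answer: 50

Derivation:
Trace (tracking result):
total = 28  # -> total = 28
q = 22  # -> q = 22
result = total + q  # -> result = 50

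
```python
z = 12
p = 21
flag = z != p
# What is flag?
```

Answer: True

Derivation:
Trace (tracking flag):
z = 12  # -> z = 12
p = 21  # -> p = 21
flag = z != p  # -> flag = True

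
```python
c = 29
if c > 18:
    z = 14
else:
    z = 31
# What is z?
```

Trace (tracking z):
c = 29  # -> c = 29
if c > 18:  # condition is True
    z = 14  # -> z = 14

Answer: 14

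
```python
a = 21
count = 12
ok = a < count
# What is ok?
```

Trace (tracking ok):
a = 21  # -> a = 21
count = 12  # -> count = 12
ok = a < count  # -> ok = False

Answer: False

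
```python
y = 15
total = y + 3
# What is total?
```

Trace (tracking total):
y = 15  # -> y = 15
total = y + 3  # -> total = 18

Answer: 18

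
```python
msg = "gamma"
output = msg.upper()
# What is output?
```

Trace (tracking output):
msg = 'gamma'  # -> msg = 'gamma'
output = msg.upper()  # -> output = 'GAMMA'

Answer: 'GAMMA'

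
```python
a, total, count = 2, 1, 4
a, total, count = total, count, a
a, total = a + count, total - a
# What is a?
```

Answer: 3

Derivation:
Trace (tracking a):
a, total, count = (2, 1, 4)  # -> a = 2, total = 1, count = 4
a, total, count = (total, count, a)  # -> a = 1, total = 4, count = 2
a, total = (a + count, total - a)  # -> a = 3, total = 3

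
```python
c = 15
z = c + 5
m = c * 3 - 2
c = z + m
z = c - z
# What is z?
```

Trace (tracking z):
c = 15  # -> c = 15
z = c + 5  # -> z = 20
m = c * 3 - 2  # -> m = 43
c = z + m  # -> c = 63
z = c - z  # -> z = 43

Answer: 43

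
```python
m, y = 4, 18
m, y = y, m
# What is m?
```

Trace (tracking m):
m, y = (4, 18)  # -> m = 4, y = 18
m, y = (y, m)  # -> m = 18, y = 4

Answer: 18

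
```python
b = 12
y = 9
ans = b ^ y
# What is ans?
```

Answer: 5

Derivation:
Trace (tracking ans):
b = 12  # -> b = 12
y = 9  # -> y = 9
ans = b ^ y  # -> ans = 5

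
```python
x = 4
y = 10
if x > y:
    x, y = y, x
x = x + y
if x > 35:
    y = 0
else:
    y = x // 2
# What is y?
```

Trace (tracking y):
x = 4  # -> x = 4
y = 10  # -> y = 10
if x > y:  # condition is False
x = x + y  # -> x = 14
if x > 35:  # condition is False
else:
    y = x // 2  # -> y = 7

Answer: 7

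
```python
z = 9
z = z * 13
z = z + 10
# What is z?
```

Trace (tracking z):
z = 9  # -> z = 9
z = z * 13  # -> z = 117
z = z + 10  # -> z = 127

Answer: 127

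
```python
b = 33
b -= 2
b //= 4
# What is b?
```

Answer: 7

Derivation:
Trace (tracking b):
b = 33  # -> b = 33
b -= 2  # -> b = 31
b //= 4  # -> b = 7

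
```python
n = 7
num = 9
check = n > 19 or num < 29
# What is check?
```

Trace (tracking check):
n = 7  # -> n = 7
num = 9  # -> num = 9
check = n > 19 or num < 29  # -> check = True

Answer: True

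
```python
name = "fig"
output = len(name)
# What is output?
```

Trace (tracking output):
name = 'fig'  # -> name = 'fig'
output = len(name)  # -> output = 3

Answer: 3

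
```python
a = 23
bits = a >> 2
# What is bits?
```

Answer: 5

Derivation:
Trace (tracking bits):
a = 23  # -> a = 23
bits = a >> 2  # -> bits = 5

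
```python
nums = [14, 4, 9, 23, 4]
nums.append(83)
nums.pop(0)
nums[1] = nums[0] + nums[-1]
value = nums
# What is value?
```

Trace (tracking value):
nums = [14, 4, 9, 23, 4]  # -> nums = [14, 4, 9, 23, 4]
nums.append(83)  # -> nums = [14, 4, 9, 23, 4, 83]
nums.pop(0)  # -> nums = [4, 9, 23, 4, 83]
nums[1] = nums[0] + nums[-1]  # -> nums = [4, 87, 23, 4, 83]
value = nums  # -> value = [4, 87, 23, 4, 83]

Answer: [4, 87, 23, 4, 83]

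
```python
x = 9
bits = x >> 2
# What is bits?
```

Answer: 2

Derivation:
Trace (tracking bits):
x = 9  # -> x = 9
bits = x >> 2  # -> bits = 2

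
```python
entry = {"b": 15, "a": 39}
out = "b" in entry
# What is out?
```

Trace (tracking out):
entry = {'b': 15, 'a': 39}  # -> entry = {'b': 15, 'a': 39}
out = 'b' in entry  # -> out = True

Answer: True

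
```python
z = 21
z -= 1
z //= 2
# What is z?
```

Trace (tracking z):
z = 21  # -> z = 21
z -= 1  # -> z = 20
z //= 2  # -> z = 10

Answer: 10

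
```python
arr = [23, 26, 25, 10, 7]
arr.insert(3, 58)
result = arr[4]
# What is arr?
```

Answer: [23, 26, 25, 58, 10, 7]

Derivation:
Trace (tracking arr):
arr = [23, 26, 25, 10, 7]  # -> arr = [23, 26, 25, 10, 7]
arr.insert(3, 58)  # -> arr = [23, 26, 25, 58, 10, 7]
result = arr[4]  # -> result = 10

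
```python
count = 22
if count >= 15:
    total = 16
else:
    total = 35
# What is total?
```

Trace (tracking total):
count = 22  # -> count = 22
if count >= 15:  # condition is True
    total = 16  # -> total = 16

Answer: 16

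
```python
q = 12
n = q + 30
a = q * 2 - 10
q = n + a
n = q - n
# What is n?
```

Trace (tracking n):
q = 12  # -> q = 12
n = q + 30  # -> n = 42
a = q * 2 - 10  # -> a = 14
q = n + a  # -> q = 56
n = q - n  # -> n = 14

Answer: 14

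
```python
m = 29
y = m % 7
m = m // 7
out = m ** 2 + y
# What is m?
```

Trace (tracking m):
m = 29  # -> m = 29
y = m % 7  # -> y = 1
m = m // 7  # -> m = 4
out = m ** 2 + y  # -> out = 17

Answer: 4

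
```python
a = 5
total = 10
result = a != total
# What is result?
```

Answer: True

Derivation:
Trace (tracking result):
a = 5  # -> a = 5
total = 10  # -> total = 10
result = a != total  # -> result = True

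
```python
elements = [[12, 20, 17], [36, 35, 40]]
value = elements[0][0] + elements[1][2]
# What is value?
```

Answer: 52

Derivation:
Trace (tracking value):
elements = [[12, 20, 17], [36, 35, 40]]  # -> elements = [[12, 20, 17], [36, 35, 40]]
value = elements[0][0] + elements[1][2]  # -> value = 52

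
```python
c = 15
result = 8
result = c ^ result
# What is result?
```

Trace (tracking result):
c = 15  # -> c = 15
result = 8  # -> result = 8
result = c ^ result  # -> result = 7

Answer: 7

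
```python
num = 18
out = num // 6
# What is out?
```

Answer: 3

Derivation:
Trace (tracking out):
num = 18  # -> num = 18
out = num // 6  # -> out = 3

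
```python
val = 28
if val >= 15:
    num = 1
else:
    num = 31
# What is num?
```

Answer: 1

Derivation:
Trace (tracking num):
val = 28  # -> val = 28
if val >= 15:  # condition is True
    num = 1  # -> num = 1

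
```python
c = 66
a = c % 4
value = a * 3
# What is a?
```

Trace (tracking a):
c = 66  # -> c = 66
a = c % 4  # -> a = 2
value = a * 3  # -> value = 6

Answer: 2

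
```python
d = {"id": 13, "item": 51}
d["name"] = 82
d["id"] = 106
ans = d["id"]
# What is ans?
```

Trace (tracking ans):
d = {'id': 13, 'item': 51}  # -> d = {'id': 13, 'item': 51}
d['name'] = 82  # -> d = {'id': 13, 'item': 51, 'name': 82}
d['id'] = 106  # -> d = {'id': 106, 'item': 51, 'name': 82}
ans = d['id']  # -> ans = 106

Answer: 106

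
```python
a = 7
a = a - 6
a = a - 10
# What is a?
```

Answer: -9

Derivation:
Trace (tracking a):
a = 7  # -> a = 7
a = a - 6  # -> a = 1
a = a - 10  # -> a = -9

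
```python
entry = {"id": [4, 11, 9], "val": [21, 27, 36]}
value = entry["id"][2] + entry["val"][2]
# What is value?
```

Trace (tracking value):
entry = {'id': [4, 11, 9], 'val': [21, 27, 36]}  # -> entry = {'id': [4, 11, 9], 'val': [21, 27, 36]}
value = entry['id'][2] + entry['val'][2]  # -> value = 45

Answer: 45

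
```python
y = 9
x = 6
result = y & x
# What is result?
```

Trace (tracking result):
y = 9  # -> y = 9
x = 6  # -> x = 6
result = y & x  # -> result = 0

Answer: 0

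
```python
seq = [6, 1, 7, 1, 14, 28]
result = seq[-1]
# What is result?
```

Answer: 28

Derivation:
Trace (tracking result):
seq = [6, 1, 7, 1, 14, 28]  # -> seq = [6, 1, 7, 1, 14, 28]
result = seq[-1]  # -> result = 28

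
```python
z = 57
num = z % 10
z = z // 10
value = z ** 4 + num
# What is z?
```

Trace (tracking z):
z = 57  # -> z = 57
num = z % 10  # -> num = 7
z = z // 10  # -> z = 5
value = z ** 4 + num  # -> value = 632

Answer: 5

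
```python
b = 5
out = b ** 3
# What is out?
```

Answer: 125

Derivation:
Trace (tracking out):
b = 5  # -> b = 5
out = b ** 3  # -> out = 125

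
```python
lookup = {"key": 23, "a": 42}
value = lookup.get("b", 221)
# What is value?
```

Trace (tracking value):
lookup = {'key': 23, 'a': 42}  # -> lookup = {'key': 23, 'a': 42}
value = lookup.get('b', 221)  # -> value = 221

Answer: 221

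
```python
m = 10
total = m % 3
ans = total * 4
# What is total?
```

Trace (tracking total):
m = 10  # -> m = 10
total = m % 3  # -> total = 1
ans = total * 4  # -> ans = 4

Answer: 1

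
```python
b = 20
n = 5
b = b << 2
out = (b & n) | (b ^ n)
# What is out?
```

Answer: 85

Derivation:
Trace (tracking out):
b = 20  # -> b = 20
n = 5  # -> n = 5
b = b << 2  # -> b = 80
out = b & n | b ^ n  # -> out = 85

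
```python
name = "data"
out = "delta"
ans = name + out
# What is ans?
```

Trace (tracking ans):
name = 'data'  # -> name = 'data'
out = 'delta'  # -> out = 'delta'
ans = name + out  # -> ans = 'datadelta'

Answer: 'datadelta'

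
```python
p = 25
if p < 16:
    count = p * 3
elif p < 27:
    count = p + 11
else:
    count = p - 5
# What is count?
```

Answer: 36

Derivation:
Trace (tracking count):
p = 25  # -> p = 25
if p < 16:  # condition is False
elif p < 27:  # condition is True
    count = p + 11  # -> count = 36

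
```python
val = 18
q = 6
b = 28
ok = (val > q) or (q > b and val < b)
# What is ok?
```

Trace (tracking ok):
val = 18  # -> val = 18
q = 6  # -> q = 6
b = 28  # -> b = 28
ok = val > q or (q > b and val < b)  # -> ok = True

Answer: True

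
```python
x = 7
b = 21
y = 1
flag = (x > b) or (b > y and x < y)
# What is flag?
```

Answer: False

Derivation:
Trace (tracking flag):
x = 7  # -> x = 7
b = 21  # -> b = 21
y = 1  # -> y = 1
flag = x > b or (b > y and x < y)  # -> flag = False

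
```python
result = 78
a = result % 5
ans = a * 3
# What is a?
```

Trace (tracking a):
result = 78  # -> result = 78
a = result % 5  # -> a = 3
ans = a * 3  # -> ans = 9

Answer: 3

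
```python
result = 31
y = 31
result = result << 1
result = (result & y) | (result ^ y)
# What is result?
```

Trace (tracking result):
result = 31  # -> result = 31
y = 31  # -> y = 31
result = result << 1  # -> result = 62
result = result & y | result ^ y  # -> result = 63

Answer: 63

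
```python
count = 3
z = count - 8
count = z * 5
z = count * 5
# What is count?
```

Answer: -25

Derivation:
Trace (tracking count):
count = 3  # -> count = 3
z = count - 8  # -> z = -5
count = z * 5  # -> count = -25
z = count * 5  # -> z = -125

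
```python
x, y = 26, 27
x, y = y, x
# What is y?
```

Trace (tracking y):
x, y = (26, 27)  # -> x = 26, y = 27
x, y = (y, x)  # -> x = 27, y = 26

Answer: 26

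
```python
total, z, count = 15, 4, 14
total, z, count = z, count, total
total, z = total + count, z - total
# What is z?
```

Trace (tracking z):
total, z, count = (15, 4, 14)  # -> total = 15, z = 4, count = 14
total, z, count = (z, count, total)  # -> total = 4, z = 14, count = 15
total, z = (total + count, z - total)  # -> total = 19, z = 10

Answer: 10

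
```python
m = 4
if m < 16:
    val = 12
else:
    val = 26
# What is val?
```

Trace (tracking val):
m = 4  # -> m = 4
if m < 16:  # condition is True
    val = 12  # -> val = 12

Answer: 12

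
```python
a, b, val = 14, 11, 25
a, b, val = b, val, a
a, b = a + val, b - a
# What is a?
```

Trace (tracking a):
a, b, val = (14, 11, 25)  # -> a = 14, b = 11, val = 25
a, b, val = (b, val, a)  # -> a = 11, b = 25, val = 14
a, b = (a + val, b - a)  # -> a = 25, b = 14

Answer: 25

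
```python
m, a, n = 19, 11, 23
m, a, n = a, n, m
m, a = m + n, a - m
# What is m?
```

Answer: 30

Derivation:
Trace (tracking m):
m, a, n = (19, 11, 23)  # -> m = 19, a = 11, n = 23
m, a, n = (a, n, m)  # -> m = 11, a = 23, n = 19
m, a = (m + n, a - m)  # -> m = 30, a = 12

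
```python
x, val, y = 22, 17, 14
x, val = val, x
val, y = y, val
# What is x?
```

Trace (tracking x):
x, val, y = (22, 17, 14)  # -> x = 22, val = 17, y = 14
x, val = (val, x)  # -> x = 17, val = 22
val, y = (y, val)  # -> val = 14, y = 22

Answer: 17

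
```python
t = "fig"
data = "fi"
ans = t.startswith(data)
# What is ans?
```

Trace (tracking ans):
t = 'fig'  # -> t = 'fig'
data = 'fi'  # -> data = 'fi'
ans = t.startswith(data)  # -> ans = True

Answer: True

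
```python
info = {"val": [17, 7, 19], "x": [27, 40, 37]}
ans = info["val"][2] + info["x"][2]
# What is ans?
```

Trace (tracking ans):
info = {'val': [17, 7, 19], 'x': [27, 40, 37]}  # -> info = {'val': [17, 7, 19], 'x': [27, 40, 37]}
ans = info['val'][2] + info['x'][2]  # -> ans = 56

Answer: 56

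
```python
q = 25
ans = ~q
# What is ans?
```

Answer: -26

Derivation:
Trace (tracking ans):
q = 25  # -> q = 25
ans = ~q  # -> ans = -26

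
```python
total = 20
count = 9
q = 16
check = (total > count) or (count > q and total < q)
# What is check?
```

Trace (tracking check):
total = 20  # -> total = 20
count = 9  # -> count = 9
q = 16  # -> q = 16
check = total > count or (count > q and total < q)  # -> check = True

Answer: True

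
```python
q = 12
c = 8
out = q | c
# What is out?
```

Answer: 12

Derivation:
Trace (tracking out):
q = 12  # -> q = 12
c = 8  # -> c = 8
out = q | c  # -> out = 12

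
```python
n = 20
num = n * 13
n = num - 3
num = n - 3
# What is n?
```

Trace (tracking n):
n = 20  # -> n = 20
num = n * 13  # -> num = 260
n = num - 3  # -> n = 257
num = n - 3  # -> num = 254

Answer: 257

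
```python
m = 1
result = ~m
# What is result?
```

Answer: -2

Derivation:
Trace (tracking result):
m = 1  # -> m = 1
result = ~m  # -> result = -2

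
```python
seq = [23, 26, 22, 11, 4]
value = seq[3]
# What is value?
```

Trace (tracking value):
seq = [23, 26, 22, 11, 4]  # -> seq = [23, 26, 22, 11, 4]
value = seq[3]  # -> value = 11

Answer: 11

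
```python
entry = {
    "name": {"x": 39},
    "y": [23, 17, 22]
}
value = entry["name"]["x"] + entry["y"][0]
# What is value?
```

Trace (tracking value):
entry = {'name': {'x': 39}, 'y': [23, 17, 22]}  # -> entry = {'name': {'x': 39}, 'y': [23, 17, 22]}
value = entry['name']['x'] + entry['y'][0]  # -> value = 62

Answer: 62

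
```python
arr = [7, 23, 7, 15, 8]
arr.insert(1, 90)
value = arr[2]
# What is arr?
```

Trace (tracking arr):
arr = [7, 23, 7, 15, 8]  # -> arr = [7, 23, 7, 15, 8]
arr.insert(1, 90)  # -> arr = [7, 90, 23, 7, 15, 8]
value = arr[2]  # -> value = 23

Answer: [7, 90, 23, 7, 15, 8]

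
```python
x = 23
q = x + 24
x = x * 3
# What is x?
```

Trace (tracking x):
x = 23  # -> x = 23
q = x + 24  # -> q = 47
x = x * 3  # -> x = 69

Answer: 69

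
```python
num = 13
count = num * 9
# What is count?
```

Trace (tracking count):
num = 13  # -> num = 13
count = num * 9  # -> count = 117

Answer: 117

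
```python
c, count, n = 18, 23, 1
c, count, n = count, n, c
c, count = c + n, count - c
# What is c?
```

Answer: 41

Derivation:
Trace (tracking c):
c, count, n = (18, 23, 1)  # -> c = 18, count = 23, n = 1
c, count, n = (count, n, c)  # -> c = 23, count = 1, n = 18
c, count = (c + n, count - c)  # -> c = 41, count = -22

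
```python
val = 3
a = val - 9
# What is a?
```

Trace (tracking a):
val = 3  # -> val = 3
a = val - 9  # -> a = -6

Answer: -6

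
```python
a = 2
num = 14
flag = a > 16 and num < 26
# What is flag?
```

Trace (tracking flag):
a = 2  # -> a = 2
num = 14  # -> num = 14
flag = a > 16 and num < 26  # -> flag = False

Answer: False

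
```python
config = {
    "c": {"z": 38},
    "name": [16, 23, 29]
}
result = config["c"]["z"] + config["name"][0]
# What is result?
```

Answer: 54

Derivation:
Trace (tracking result):
config = {'c': {'z': 38}, 'name': [16, 23, 29]}  # -> config = {'c': {'z': 38}, 'name': [16, 23, 29]}
result = config['c']['z'] + config['name'][0]  # -> result = 54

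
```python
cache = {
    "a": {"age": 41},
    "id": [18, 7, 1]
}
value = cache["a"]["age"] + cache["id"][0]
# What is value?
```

Answer: 59

Derivation:
Trace (tracking value):
cache = {'a': {'age': 41}, 'id': [18, 7, 1]}  # -> cache = {'a': {'age': 41}, 'id': [18, 7, 1]}
value = cache['a']['age'] + cache['id'][0]  # -> value = 59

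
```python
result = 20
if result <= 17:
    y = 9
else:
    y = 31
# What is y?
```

Answer: 31

Derivation:
Trace (tracking y):
result = 20  # -> result = 20
if result <= 17:  # condition is False
else:
    y = 31  # -> y = 31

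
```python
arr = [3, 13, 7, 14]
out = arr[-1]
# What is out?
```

Answer: 14

Derivation:
Trace (tracking out):
arr = [3, 13, 7, 14]  # -> arr = [3, 13, 7, 14]
out = arr[-1]  # -> out = 14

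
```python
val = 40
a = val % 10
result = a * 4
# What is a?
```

Answer: 0

Derivation:
Trace (tracking a):
val = 40  # -> val = 40
a = val % 10  # -> a = 0
result = a * 4  # -> result = 0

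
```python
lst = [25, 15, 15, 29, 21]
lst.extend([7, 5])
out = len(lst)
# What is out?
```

Trace (tracking out):
lst = [25, 15, 15, 29, 21]  # -> lst = [25, 15, 15, 29, 21]
lst.extend([7, 5])  # -> lst = [25, 15, 15, 29, 21, 7, 5]
out = len(lst)  # -> out = 7

Answer: 7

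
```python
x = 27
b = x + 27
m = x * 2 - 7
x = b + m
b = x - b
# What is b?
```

Trace (tracking b):
x = 27  # -> x = 27
b = x + 27  # -> b = 54
m = x * 2 - 7  # -> m = 47
x = b + m  # -> x = 101
b = x - b  # -> b = 47

Answer: 47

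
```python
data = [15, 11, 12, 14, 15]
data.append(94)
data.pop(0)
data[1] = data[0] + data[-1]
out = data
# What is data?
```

Answer: [11, 105, 14, 15, 94]

Derivation:
Trace (tracking data):
data = [15, 11, 12, 14, 15]  # -> data = [15, 11, 12, 14, 15]
data.append(94)  # -> data = [15, 11, 12, 14, 15, 94]
data.pop(0)  # -> data = [11, 12, 14, 15, 94]
data[1] = data[0] + data[-1]  # -> data = [11, 105, 14, 15, 94]
out = data  # -> out = [11, 105, 14, 15, 94]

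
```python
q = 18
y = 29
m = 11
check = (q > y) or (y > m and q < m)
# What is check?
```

Answer: False

Derivation:
Trace (tracking check):
q = 18  # -> q = 18
y = 29  # -> y = 29
m = 11  # -> m = 11
check = q > y or (y > m and q < m)  # -> check = False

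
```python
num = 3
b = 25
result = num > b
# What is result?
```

Trace (tracking result):
num = 3  # -> num = 3
b = 25  # -> b = 25
result = num > b  # -> result = False

Answer: False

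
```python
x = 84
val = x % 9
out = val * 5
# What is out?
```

Answer: 15

Derivation:
Trace (tracking out):
x = 84  # -> x = 84
val = x % 9  # -> val = 3
out = val * 5  # -> out = 15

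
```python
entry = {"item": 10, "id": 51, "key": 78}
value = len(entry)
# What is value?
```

Answer: 3

Derivation:
Trace (tracking value):
entry = {'item': 10, 'id': 51, 'key': 78}  # -> entry = {'item': 10, 'id': 51, 'key': 78}
value = len(entry)  # -> value = 3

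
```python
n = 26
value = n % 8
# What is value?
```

Trace (tracking value):
n = 26  # -> n = 26
value = n % 8  # -> value = 2

Answer: 2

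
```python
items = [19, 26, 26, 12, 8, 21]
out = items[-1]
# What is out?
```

Trace (tracking out):
items = [19, 26, 26, 12, 8, 21]  # -> items = [19, 26, 26, 12, 8, 21]
out = items[-1]  # -> out = 21

Answer: 21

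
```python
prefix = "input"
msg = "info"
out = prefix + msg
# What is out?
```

Trace (tracking out):
prefix = 'input'  # -> prefix = 'input'
msg = 'info'  # -> msg = 'info'
out = prefix + msg  # -> out = 'inputinfo'

Answer: 'inputinfo'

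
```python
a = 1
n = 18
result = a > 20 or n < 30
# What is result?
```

Answer: True

Derivation:
Trace (tracking result):
a = 1  # -> a = 1
n = 18  # -> n = 18
result = a > 20 or n < 30  # -> result = True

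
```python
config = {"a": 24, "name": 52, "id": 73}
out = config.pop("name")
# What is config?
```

Trace (tracking config):
config = {'a': 24, 'name': 52, 'id': 73}  # -> config = {'a': 24, 'name': 52, 'id': 73}
out = config.pop('name')  # -> out = 52

Answer: {'a': 24, 'id': 73}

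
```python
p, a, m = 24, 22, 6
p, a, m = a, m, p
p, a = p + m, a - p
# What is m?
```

Trace (tracking m):
p, a, m = (24, 22, 6)  # -> p = 24, a = 22, m = 6
p, a, m = (a, m, p)  # -> p = 22, a = 6, m = 24
p, a = (p + m, a - p)  # -> p = 46, a = -16

Answer: 24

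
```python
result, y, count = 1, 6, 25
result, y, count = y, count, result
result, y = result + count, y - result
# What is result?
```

Trace (tracking result):
result, y, count = (1, 6, 25)  # -> result = 1, y = 6, count = 25
result, y, count = (y, count, result)  # -> result = 6, y = 25, count = 1
result, y = (result + count, y - result)  # -> result = 7, y = 19

Answer: 7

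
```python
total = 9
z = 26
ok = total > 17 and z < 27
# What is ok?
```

Answer: False

Derivation:
Trace (tracking ok):
total = 9  # -> total = 9
z = 26  # -> z = 26
ok = total > 17 and z < 27  # -> ok = False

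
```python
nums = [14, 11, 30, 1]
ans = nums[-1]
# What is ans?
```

Answer: 1

Derivation:
Trace (tracking ans):
nums = [14, 11, 30, 1]  # -> nums = [14, 11, 30, 1]
ans = nums[-1]  # -> ans = 1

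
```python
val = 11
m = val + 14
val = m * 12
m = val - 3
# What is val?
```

Answer: 300

Derivation:
Trace (tracking val):
val = 11  # -> val = 11
m = val + 14  # -> m = 25
val = m * 12  # -> val = 300
m = val - 3  # -> m = 297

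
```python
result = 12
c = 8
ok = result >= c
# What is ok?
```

Trace (tracking ok):
result = 12  # -> result = 12
c = 8  # -> c = 8
ok = result >= c  # -> ok = True

Answer: True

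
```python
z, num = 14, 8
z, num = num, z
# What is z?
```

Answer: 8

Derivation:
Trace (tracking z):
z, num = (14, 8)  # -> z = 14, num = 8
z, num = (num, z)  # -> z = 8, num = 14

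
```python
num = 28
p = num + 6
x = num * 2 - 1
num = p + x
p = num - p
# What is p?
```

Trace (tracking p):
num = 28  # -> num = 28
p = num + 6  # -> p = 34
x = num * 2 - 1  # -> x = 55
num = p + x  # -> num = 89
p = num - p  # -> p = 55

Answer: 55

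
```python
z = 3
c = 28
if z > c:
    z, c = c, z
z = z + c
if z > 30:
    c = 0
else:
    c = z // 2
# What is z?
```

Trace (tracking z):
z = 3  # -> z = 3
c = 28  # -> c = 28
if z > c:  # condition is False
z = z + c  # -> z = 31
if z > 30:  # condition is True
    c = 0  # -> c = 0

Answer: 31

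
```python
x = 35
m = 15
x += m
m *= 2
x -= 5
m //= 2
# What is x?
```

Answer: 45

Derivation:
Trace (tracking x):
x = 35  # -> x = 35
m = 15  # -> m = 15
x += m  # -> x = 50
m *= 2  # -> m = 30
x -= 5  # -> x = 45
m //= 2  # -> m = 15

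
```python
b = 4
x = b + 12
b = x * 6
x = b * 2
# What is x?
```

Answer: 192

Derivation:
Trace (tracking x):
b = 4  # -> b = 4
x = b + 12  # -> x = 16
b = x * 6  # -> b = 96
x = b * 2  # -> x = 192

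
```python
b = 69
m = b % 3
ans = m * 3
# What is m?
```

Answer: 0

Derivation:
Trace (tracking m):
b = 69  # -> b = 69
m = b % 3  # -> m = 0
ans = m * 3  # -> ans = 0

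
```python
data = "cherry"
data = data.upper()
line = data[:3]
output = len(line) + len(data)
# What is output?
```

Answer: 9

Derivation:
Trace (tracking output):
data = 'cherry'  # -> data = 'cherry'
data = data.upper()  # -> data = 'CHERRY'
line = data[:3]  # -> line = 'CHE'
output = len(line) + len(data)  # -> output = 9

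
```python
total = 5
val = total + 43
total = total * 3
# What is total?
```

Trace (tracking total):
total = 5  # -> total = 5
val = total + 43  # -> val = 48
total = total * 3  # -> total = 15

Answer: 15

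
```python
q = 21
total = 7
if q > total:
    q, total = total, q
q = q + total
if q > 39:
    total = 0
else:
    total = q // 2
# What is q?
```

Answer: 28

Derivation:
Trace (tracking q):
q = 21  # -> q = 21
total = 7  # -> total = 7
if q > total:  # condition is True
    q, total = (total, q)  # -> q = 7, total = 21
q = q + total  # -> q = 28
if q > 39:  # condition is False
else:
    total = q // 2  # -> total = 14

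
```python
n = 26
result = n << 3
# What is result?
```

Answer: 208

Derivation:
Trace (tracking result):
n = 26  # -> n = 26
result = n << 3  # -> result = 208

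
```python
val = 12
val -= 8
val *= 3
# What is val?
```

Trace (tracking val):
val = 12  # -> val = 12
val -= 8  # -> val = 4
val *= 3  # -> val = 12

Answer: 12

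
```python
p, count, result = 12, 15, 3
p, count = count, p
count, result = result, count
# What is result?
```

Answer: 12

Derivation:
Trace (tracking result):
p, count, result = (12, 15, 3)  # -> p = 12, count = 15, result = 3
p, count = (count, p)  # -> p = 15, count = 12
count, result = (result, count)  # -> count = 3, result = 12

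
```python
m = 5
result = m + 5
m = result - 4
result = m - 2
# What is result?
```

Answer: 4

Derivation:
Trace (tracking result):
m = 5  # -> m = 5
result = m + 5  # -> result = 10
m = result - 4  # -> m = 6
result = m - 2  # -> result = 4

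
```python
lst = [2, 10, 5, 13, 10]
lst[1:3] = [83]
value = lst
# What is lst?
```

Trace (tracking lst):
lst = [2, 10, 5, 13, 10]  # -> lst = [2, 10, 5, 13, 10]
lst[1:3] = [83]  # -> lst = [2, 83, 13, 10]
value = lst  # -> value = [2, 83, 13, 10]

Answer: [2, 83, 13, 10]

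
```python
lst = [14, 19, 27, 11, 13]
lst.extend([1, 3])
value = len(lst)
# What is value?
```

Trace (tracking value):
lst = [14, 19, 27, 11, 13]  # -> lst = [14, 19, 27, 11, 13]
lst.extend([1, 3])  # -> lst = [14, 19, 27, 11, 13, 1, 3]
value = len(lst)  # -> value = 7

Answer: 7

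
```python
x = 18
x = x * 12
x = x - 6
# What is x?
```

Answer: 210

Derivation:
Trace (tracking x):
x = 18  # -> x = 18
x = x * 12  # -> x = 216
x = x - 6  # -> x = 210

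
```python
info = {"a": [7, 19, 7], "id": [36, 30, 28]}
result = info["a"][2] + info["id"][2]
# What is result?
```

Trace (tracking result):
info = {'a': [7, 19, 7], 'id': [36, 30, 28]}  # -> info = {'a': [7, 19, 7], 'id': [36, 30, 28]}
result = info['a'][2] + info['id'][2]  # -> result = 35

Answer: 35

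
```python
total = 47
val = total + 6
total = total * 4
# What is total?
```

Answer: 188

Derivation:
Trace (tracking total):
total = 47  # -> total = 47
val = total + 6  # -> val = 53
total = total * 4  # -> total = 188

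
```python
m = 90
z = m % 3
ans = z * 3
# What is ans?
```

Answer: 0

Derivation:
Trace (tracking ans):
m = 90  # -> m = 90
z = m % 3  # -> z = 0
ans = z * 3  # -> ans = 0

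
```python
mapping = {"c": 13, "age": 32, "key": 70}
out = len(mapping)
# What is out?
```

Trace (tracking out):
mapping = {'c': 13, 'age': 32, 'key': 70}  # -> mapping = {'c': 13, 'age': 32, 'key': 70}
out = len(mapping)  # -> out = 3

Answer: 3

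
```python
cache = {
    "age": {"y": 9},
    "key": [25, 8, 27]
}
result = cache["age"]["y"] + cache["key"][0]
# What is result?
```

Trace (tracking result):
cache = {'age': {'y': 9}, 'key': [25, 8, 27]}  # -> cache = {'age': {'y': 9}, 'key': [25, 8, 27]}
result = cache['age']['y'] + cache['key'][0]  # -> result = 34

Answer: 34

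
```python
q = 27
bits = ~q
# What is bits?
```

Trace (tracking bits):
q = 27  # -> q = 27
bits = ~q  # -> bits = -28

Answer: -28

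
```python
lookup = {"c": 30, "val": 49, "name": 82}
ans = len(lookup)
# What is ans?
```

Trace (tracking ans):
lookup = {'c': 30, 'val': 49, 'name': 82}  # -> lookup = {'c': 30, 'val': 49, 'name': 82}
ans = len(lookup)  # -> ans = 3

Answer: 3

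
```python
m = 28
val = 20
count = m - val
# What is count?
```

Answer: 8

Derivation:
Trace (tracking count):
m = 28  # -> m = 28
val = 20  # -> val = 20
count = m - val  # -> count = 8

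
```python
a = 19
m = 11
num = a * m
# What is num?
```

Trace (tracking num):
a = 19  # -> a = 19
m = 11  # -> m = 11
num = a * m  # -> num = 209

Answer: 209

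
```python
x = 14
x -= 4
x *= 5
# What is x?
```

Answer: 50

Derivation:
Trace (tracking x):
x = 14  # -> x = 14
x -= 4  # -> x = 10
x *= 5  # -> x = 50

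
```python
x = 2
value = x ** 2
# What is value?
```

Answer: 4

Derivation:
Trace (tracking value):
x = 2  # -> x = 2
value = x ** 2  # -> value = 4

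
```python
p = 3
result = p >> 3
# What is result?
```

Answer: 0

Derivation:
Trace (tracking result):
p = 3  # -> p = 3
result = p >> 3  # -> result = 0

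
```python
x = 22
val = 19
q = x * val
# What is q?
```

Answer: 418

Derivation:
Trace (tracking q):
x = 22  # -> x = 22
val = 19  # -> val = 19
q = x * val  # -> q = 418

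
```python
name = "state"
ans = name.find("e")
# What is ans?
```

Answer: 4

Derivation:
Trace (tracking ans):
name = 'state'  # -> name = 'state'
ans = name.find('e')  # -> ans = 4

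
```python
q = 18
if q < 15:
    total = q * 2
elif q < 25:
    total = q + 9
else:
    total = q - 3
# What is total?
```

Answer: 27

Derivation:
Trace (tracking total):
q = 18  # -> q = 18
if q < 15:  # condition is False
elif q < 25:  # condition is True
    total = q + 9  # -> total = 27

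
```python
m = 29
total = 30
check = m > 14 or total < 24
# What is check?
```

Trace (tracking check):
m = 29  # -> m = 29
total = 30  # -> total = 30
check = m > 14 or total < 24  # -> check = True

Answer: True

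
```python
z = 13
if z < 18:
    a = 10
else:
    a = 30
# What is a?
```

Answer: 10

Derivation:
Trace (tracking a):
z = 13  # -> z = 13
if z < 18:  # condition is True
    a = 10  # -> a = 10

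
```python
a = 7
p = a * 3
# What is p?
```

Trace (tracking p):
a = 7  # -> a = 7
p = a * 3  # -> p = 21

Answer: 21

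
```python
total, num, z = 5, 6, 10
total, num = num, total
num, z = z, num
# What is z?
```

Trace (tracking z):
total, num, z = (5, 6, 10)  # -> total = 5, num = 6, z = 10
total, num = (num, total)  # -> total = 6, num = 5
num, z = (z, num)  # -> num = 10, z = 5

Answer: 5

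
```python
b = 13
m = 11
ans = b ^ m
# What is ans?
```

Answer: 6

Derivation:
Trace (tracking ans):
b = 13  # -> b = 13
m = 11  # -> m = 11
ans = b ^ m  # -> ans = 6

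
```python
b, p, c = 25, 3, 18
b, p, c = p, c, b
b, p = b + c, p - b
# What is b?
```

Answer: 28

Derivation:
Trace (tracking b):
b, p, c = (25, 3, 18)  # -> b = 25, p = 3, c = 18
b, p, c = (p, c, b)  # -> b = 3, p = 18, c = 25
b, p = (b + c, p - b)  # -> b = 28, p = 15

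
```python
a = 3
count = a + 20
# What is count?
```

Trace (tracking count):
a = 3  # -> a = 3
count = a + 20  # -> count = 23

Answer: 23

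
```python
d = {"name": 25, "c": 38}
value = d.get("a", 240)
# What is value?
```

Answer: 240

Derivation:
Trace (tracking value):
d = {'name': 25, 'c': 38}  # -> d = {'name': 25, 'c': 38}
value = d.get('a', 240)  # -> value = 240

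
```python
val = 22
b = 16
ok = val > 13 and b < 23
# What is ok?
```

Trace (tracking ok):
val = 22  # -> val = 22
b = 16  # -> b = 16
ok = val > 13 and b < 23  # -> ok = True

Answer: True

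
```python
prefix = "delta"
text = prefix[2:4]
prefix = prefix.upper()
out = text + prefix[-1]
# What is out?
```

Answer: 'ltA'

Derivation:
Trace (tracking out):
prefix = 'delta'  # -> prefix = 'delta'
text = prefix[2:4]  # -> text = 'lt'
prefix = prefix.upper()  # -> prefix = 'DELTA'
out = text + prefix[-1]  # -> out = 'ltA'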